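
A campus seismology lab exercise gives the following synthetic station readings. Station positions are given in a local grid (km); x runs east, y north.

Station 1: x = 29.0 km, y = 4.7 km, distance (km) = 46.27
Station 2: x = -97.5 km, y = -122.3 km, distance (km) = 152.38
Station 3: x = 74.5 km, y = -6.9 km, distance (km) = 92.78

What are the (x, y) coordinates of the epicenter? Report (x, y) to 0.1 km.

Circle about each station: (x − 29.0)² + (y − 4.7)² = 46.27²; (x + 97.5)² + (y + 122.3)² = 152.38²; (x − 74.5)² + (y + 6.9)² = 92.78².
Subtracting the Station 1 equation from the Station 2 and Station 3 equations removes the quadratic terms:
-253.0 x − 254.0 y = 2521.70
91.0 x − 23.2 y = -1732.45
Solving the 2×2 system: x ≈ -17.2, y ≈ 7.2 km.

x ≈ -17.2 km, y ≈ 7.2 km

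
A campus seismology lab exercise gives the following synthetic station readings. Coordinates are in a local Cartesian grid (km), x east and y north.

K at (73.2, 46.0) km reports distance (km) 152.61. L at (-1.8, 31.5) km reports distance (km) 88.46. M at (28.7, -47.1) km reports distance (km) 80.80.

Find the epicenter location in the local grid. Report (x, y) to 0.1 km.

Circle about each station: (x − 73.2)² + (y − 46.0)² = 152.61²; (x + 1.8)² + (y − 31.5)² = 88.46²; (x − 28.7)² + (y + 47.1)² = 80.80².
Subtracting pairs of circle equations eliminates x²+y² and gives linear equations (the radical axes):
-150.0 x − 29.0 y = 8985.89
-89.0 x − 186.2 y = 12329.03
Solving the 2×2 system: x ≈ -51.9, y ≈ -41.4 km.
Check against K (with the unrounded x, y): √((x − 73.2)²+(y − 46.0)²) = 152.61 ≈ 152.61 km. ✓

-51.9 km east, -41.4 km north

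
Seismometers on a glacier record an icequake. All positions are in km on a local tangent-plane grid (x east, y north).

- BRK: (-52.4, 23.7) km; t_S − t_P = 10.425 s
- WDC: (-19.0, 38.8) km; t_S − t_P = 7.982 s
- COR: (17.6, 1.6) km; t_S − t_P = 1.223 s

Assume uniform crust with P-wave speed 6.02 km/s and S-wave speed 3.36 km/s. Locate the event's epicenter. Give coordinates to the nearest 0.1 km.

Distance from S−P lag: d = Δt · v_P v_S / (v_P − v_S) = Δt · (6.02·3.36)/(6.02−3.36) ≈ 7.6042·Δt.
So d_BRK = 79.27, d_WDC = 60.70, d_COR = 9.30 km.
Circle about each station: (x + 52.4)² + (y − 23.7)² = 79.27²; (x + 19.0)² + (y − 38.8)² = 60.70²; (x − 17.6)² + (y − 1.6)² = 9.30².
Subtracting pairs of circle equations eliminates x²+y² and gives linear equations (the radical axes):
66.8 x + 30.2 y = 1158.23
140.0 x − 44.2 y = 3202.11
Solving the 2×2 system: x ≈ 20.6, y ≈ -7.2 km.

20.6 km east, -7.2 km north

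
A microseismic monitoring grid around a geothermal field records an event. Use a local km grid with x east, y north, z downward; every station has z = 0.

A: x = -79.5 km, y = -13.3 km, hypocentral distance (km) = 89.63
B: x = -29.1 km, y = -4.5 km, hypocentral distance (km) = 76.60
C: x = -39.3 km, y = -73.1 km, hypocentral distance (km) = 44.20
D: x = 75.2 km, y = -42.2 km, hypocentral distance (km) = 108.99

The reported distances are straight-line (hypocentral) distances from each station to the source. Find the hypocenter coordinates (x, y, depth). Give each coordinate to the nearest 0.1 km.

(-22.3, -69.1, 40.6)

Each station gives a sphere (x−x_i)² + (y−y_i)² + z² = d_i² (stations at z=0).
Subtracting the A sphere from B and C: z² cancels, leaving linear equations in x and y:
100.8 x + 17.6 y = -3464.10
80.4 x − 119.6 y = 6470.86
Solving: x ≈ -22.302, y ≈ -69.096 km (keep extra digits for the depth step; rounded: -22.3, -69.1).
Then from the A sphere: z² = 89.63² − (x + 79.5)² − (y + 13.3)² with x = -22.302, y = -69.096, so z ≈ 40.605 ≈ 40.6 km.
Check against D (with the unrounded solution): distance 108.99 ≈ 108.99 km. ✓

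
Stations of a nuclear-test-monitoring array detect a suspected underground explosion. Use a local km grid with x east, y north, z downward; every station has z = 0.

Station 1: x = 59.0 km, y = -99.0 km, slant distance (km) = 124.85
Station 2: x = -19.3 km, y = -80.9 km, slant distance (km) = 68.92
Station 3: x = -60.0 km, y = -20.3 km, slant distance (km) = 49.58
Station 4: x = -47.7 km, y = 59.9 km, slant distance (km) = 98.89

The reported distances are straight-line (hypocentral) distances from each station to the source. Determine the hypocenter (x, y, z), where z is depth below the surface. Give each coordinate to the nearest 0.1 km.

Each station gives a sphere (x−x_i)² + (y−y_i)² + z² = d_i² (stations at z=0).
Subtracting the Station 1 sphere from Station 2 and Station 3: z² cancels, leaving linear equations in x and y:
-156.6 x + 36.2 y = 4472.86
-238.0 x + 157.4 y = 3859.44
Solving: x ≈ -35.197, y ≈ -28.700 km (keep extra digits for the depth step; rounded: -35.2, -28.7).
Then from the Station 1 sphere: z² = 124.85² − (x − 59.0)² − (y + 99.0)² with x = -35.197, y = -28.700, so z ≈ 42.099 ≈ 42.1 km.
Check against Station 4 (with the unrounded solution): distance 98.89 ≈ 98.89 km. ✓

x ≈ -35.2 km, y ≈ -28.7 km, depth ≈ 42.1 km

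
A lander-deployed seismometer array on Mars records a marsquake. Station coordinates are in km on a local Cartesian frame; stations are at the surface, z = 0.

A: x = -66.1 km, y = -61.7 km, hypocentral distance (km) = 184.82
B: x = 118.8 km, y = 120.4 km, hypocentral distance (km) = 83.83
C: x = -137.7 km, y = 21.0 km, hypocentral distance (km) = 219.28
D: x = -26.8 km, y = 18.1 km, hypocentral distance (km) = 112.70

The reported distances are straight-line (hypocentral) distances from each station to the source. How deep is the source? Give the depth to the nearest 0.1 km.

z ≈ 24.4 km

Each station gives a sphere (x−x_i)² + (y−y_i)² + z² = d_i² (stations at z=0).
Subtracting the A sphere from B and C: z² cancels, leaving linear equations in x and y:
369.8 x + 364.2 y = 47564.46
-143.2 x + 165.4 y = -2699.10
Solving: x ≈ 78.100, y ≈ 51.299 km (keep extra digits for the depth step; rounded: 78.1, 51.3).
Then from the A sphere: z² = 184.82² − (x + 66.1)² − (y + 61.7)² with x = 78.100, y = 51.299, so z ≈ 24.413 ≈ 24.4 km.
Check against D (with the unrounded solution): distance 112.70 ≈ 112.70 km. ✓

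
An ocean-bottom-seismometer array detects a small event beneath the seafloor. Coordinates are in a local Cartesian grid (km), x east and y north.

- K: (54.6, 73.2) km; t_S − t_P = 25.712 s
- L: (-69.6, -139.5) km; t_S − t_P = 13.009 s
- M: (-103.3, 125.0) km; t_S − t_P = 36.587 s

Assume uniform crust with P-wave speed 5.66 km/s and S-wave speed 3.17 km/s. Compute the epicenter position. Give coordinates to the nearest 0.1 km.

x ≈ 18.9 km, y ≈ -108.6 km

Distance from S−P lag: d = Δt · v_P v_S / (v_P − v_S) = Δt · (5.66·3.17)/(5.66−3.17) ≈ 7.2057·Δt.
So d_K = 185.27, d_L = 93.74, d_M = 263.64 km.
Circle about each station: (x − 54.6)² + (y − 73.2)² = 185.27²; (x + 69.6)² + (y + 139.5)² = 93.74²; (x + 103.3)² + (y − 125.0)² = 263.64².
Subtracting the K equation from the L and M equations removes the quadratic terms:
-248.4 x − 425.4 y = 41502.80
-315.8 x + 103.6 y = -17224.59
Solving the 2×2 system: x ≈ 18.9, y ≈ -108.6 km.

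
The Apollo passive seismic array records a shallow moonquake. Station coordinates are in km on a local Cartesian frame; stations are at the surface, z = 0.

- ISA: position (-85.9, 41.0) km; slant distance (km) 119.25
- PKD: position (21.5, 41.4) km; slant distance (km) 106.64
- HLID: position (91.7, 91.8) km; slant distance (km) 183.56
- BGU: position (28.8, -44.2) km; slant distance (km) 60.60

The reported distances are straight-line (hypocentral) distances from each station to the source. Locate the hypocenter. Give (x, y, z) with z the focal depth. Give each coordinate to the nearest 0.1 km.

Each station gives a sphere (x−x_i)² + (y−y_i)² + z² = d_i² (stations at z=0).
Subtracting the ISA sphere from PKD and HLID: z² cancels, leaving linear equations in x and y:
214.8 x + 0.8 y = -4035.13
355.2 x + 101.6 y = -11697.39
Solving: x ≈ -18.599, y ≈ -50.109 km (keep extra digits for the depth step; rounded: -18.6, -50.1).
Then from the ISA sphere: z² = 119.25² − (x + 85.9)² − (y − 41.0)² with x = -18.599, y = -50.109, so z ≈ 37.287 ≈ 37.3 km.

x ≈ -18.6 km, y ≈ -50.1 km, depth ≈ 37.3 km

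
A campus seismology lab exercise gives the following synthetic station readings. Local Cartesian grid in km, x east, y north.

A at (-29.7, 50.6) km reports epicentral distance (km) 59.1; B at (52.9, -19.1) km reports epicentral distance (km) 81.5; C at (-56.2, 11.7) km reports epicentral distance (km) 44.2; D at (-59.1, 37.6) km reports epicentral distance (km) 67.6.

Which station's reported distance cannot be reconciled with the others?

Solve using three stations at a time. Using B, C, D (subtract circle equations pairwise → linear system) gives (x, y) ≈ (-28.5, -22.6).
Distances from that point to each station vs reported:
  A: calculated 73.2 vs reported 59.1 → residual 14.1 km
  B: calculated 81.4 vs reported 81.5 → residual 0.1 km
  C: calculated 44.1 vs reported 44.2 → residual 0.1 km
  D: calculated 67.5 vs reported 67.6 → residual 0.1 km
B, C, D are mutually consistent (residuals ≈ 0); A is off by 14.1 km.

A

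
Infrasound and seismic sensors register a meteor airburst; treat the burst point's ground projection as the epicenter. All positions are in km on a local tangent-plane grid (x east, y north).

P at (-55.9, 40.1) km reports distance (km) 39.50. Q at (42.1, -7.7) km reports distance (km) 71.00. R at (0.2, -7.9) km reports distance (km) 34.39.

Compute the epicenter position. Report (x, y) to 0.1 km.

-25.0 km east, 15.5 km north

Circle about each station: (x + 55.9)² + (y − 40.1)² = 39.50²; (x − 42.1)² + (y + 7.7)² = 71.00²; (x − 0.2)² + (y + 7.9)² = 34.39².
Subtracting the P equation from the Q and R equations removes the quadratic terms:
196.0 x − 95.6 y = -6381.87
112.2 x − 96.0 y = -4292.79
Solving the 2×2 system: x ≈ -25.0, y ≈ 15.5 km.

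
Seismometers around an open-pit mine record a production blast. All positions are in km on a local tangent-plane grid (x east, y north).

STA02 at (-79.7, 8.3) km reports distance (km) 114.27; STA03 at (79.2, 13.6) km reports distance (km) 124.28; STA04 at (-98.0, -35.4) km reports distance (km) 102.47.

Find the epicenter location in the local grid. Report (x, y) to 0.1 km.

-4.8 km east, -78.0 km north

Circle about each station: (x + 79.7)² + (y − 8.3)² = 114.27²; (x − 79.2)² + (y − 13.6)² = 124.28²; (x + 98.0)² + (y + 35.4)² = 102.47².
Subtracting pairs of circle equations eliminates x²+y² and gives linear equations (the radical axes):
317.8 x + 10.6 y = -2351.27
-36.6 x − 87.4 y = 6993.71
Solving the 2×2 system: x ≈ -4.8, y ≈ -78.0 km.
Check against STA02 (with the unrounded x, y): √((x + 79.7)²+(y − 8.3)²) = 114.28 ≈ 114.27 km. ✓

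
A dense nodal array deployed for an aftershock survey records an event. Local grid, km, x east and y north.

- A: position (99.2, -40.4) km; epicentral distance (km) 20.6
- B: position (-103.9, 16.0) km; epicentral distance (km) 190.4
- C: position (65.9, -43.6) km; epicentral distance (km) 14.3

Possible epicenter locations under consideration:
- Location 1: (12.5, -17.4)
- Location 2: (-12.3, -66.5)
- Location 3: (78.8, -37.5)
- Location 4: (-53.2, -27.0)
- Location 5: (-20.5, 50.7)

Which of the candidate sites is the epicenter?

Location 3

For each candidate, compare |candidate − station| to the reported distance:
Location 1: residuals A 69.1, B 69.3, C 45.2 → max 69.3 km
Location 2: residuals A 93.9, B 67.1, C 67.2 → max 93.9 km
Location 3: residuals A 0.0, B 0.0, C 0.0 → max 0.0 km
Location 4: residuals A 132.4, B 123.9, C 106.0 → max 132.4 km
Location 5: residuals A 129.8, B 100.1, C 113.6 → max 129.8 km
Only Location 3 has all residuals ≈ 0.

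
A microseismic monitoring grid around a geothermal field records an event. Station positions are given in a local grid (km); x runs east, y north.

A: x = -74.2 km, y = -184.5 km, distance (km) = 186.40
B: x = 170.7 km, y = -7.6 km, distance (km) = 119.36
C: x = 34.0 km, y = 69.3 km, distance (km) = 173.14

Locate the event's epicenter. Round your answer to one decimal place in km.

x ≈ 89.2 km, y ≈ -94.8 km

Circle about each station: (x + 74.2)² + (y + 184.5)² = 186.40²; (x − 170.7)² + (y + 7.6)² = 119.36²; (x − 34.0)² + (y − 69.3)² = 173.14².
Subtracting the A equation from the B and C equations removes the quadratic terms:
489.8 x + 353.8 y = 10148.51
216.4 x + 507.6 y = -28819.90
Solving the 2×2 system: x ≈ 89.2, y ≈ -94.8 km.
Check against A (with the unrounded x, y): √((x + 74.2)²+(y + 184.5)²) = 186.40 ≈ 186.40 km. ✓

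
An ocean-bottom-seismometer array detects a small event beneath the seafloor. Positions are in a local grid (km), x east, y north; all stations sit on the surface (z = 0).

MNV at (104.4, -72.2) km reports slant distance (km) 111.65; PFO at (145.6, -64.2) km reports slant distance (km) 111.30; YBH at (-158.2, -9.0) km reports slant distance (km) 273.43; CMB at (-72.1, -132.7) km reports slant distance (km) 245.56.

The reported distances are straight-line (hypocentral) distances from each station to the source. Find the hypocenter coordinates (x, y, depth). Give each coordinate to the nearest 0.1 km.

(107.7, 25.8, 53.4)

Each station gives a sphere (x−x_i)² + (y−y_i)² + z² = d_i² (stations at z=0).
Subtracting the MNV sphere from PFO and YBH: z² cancels, leaving linear equations in x and y:
82.4 x + 16.0 y = 9286.83
-525.2 x + 126.4 y = -53302.20
Solving: x ≈ 107.696, y ≈ 25.791 km (keep extra digits for the depth step; rounded: 107.7, 25.8).
Then from the MNV sphere: z² = 111.65² − (x − 104.4)² − (y + 72.2)² with x = 107.696, y = 25.791, so z ≈ 53.410 ≈ 53.4 km.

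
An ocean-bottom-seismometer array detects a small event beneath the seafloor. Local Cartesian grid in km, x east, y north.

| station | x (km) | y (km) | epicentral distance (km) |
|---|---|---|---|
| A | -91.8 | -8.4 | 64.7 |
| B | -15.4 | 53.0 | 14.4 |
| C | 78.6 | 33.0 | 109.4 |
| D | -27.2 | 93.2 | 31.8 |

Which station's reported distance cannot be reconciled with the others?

Solve using three stations at a time. Using B, C, D (subtract circle equations pairwise → linear system) gives (x, y) ≈ (-27.0, 61.4).
Distances from that point to each station vs reported:
  A: calculated 95.2 vs reported 64.7 → residual 30.5 km
  B: calculated 14.4 vs reported 14.4 → residual 0.0 km
  C: calculated 109.4 vs reported 109.4 → residual 0.0 km
  D: calculated 31.8 vs reported 31.8 → residual 0.0 km
B, C, D are mutually consistent (residuals ≈ 0); A is off by 30.5 km.

A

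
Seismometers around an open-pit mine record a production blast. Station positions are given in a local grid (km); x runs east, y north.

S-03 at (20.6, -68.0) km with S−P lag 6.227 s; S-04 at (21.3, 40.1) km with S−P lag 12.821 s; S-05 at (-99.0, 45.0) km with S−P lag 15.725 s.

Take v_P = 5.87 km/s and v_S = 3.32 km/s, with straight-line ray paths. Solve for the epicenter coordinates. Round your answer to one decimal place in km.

Distance from S−P lag: d = Δt · v_P v_S / (v_P − v_S) = Δt · (5.87·3.32)/(5.87−3.32) ≈ 7.6425·Δt.
So d_S-03 = 47.59, d_S-04 = 97.98, d_S-05 = 120.18 km.
Circle about each station: (x − 20.6)² + (y + 68.0)² = 47.59²; (x − 21.3)² + (y − 40.1)² = 97.98²; (x + 99.0)² + (y − 45.0)² = 120.18².
Subtracting the S-03 equation from the S-04 and S-05 equations removes the quadratic terms:
1.4 x + 216.2 y = -10321.93
-239.2 x + 226.0 y = -5400.78
Solving the 2×2 system: x ≈ -22.4, y ≈ -47.6 km.

-22.4 km east, -47.6 km north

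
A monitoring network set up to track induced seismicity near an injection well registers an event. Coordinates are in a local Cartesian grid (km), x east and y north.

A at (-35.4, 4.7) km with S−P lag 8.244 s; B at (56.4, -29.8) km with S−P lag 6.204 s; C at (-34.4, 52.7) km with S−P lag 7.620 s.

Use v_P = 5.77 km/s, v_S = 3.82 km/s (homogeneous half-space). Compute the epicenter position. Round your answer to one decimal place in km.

50.8 km east, 40.1 km north

Distance from S−P lag: d = Δt · v_P v_S / (v_P − v_S) = Δt · (5.77·3.82)/(5.77−3.82) ≈ 11.3033·Δt.
So d_A = 93.18, d_B = 70.13, d_C = 86.13 km.
Circle about each station: (x + 35.4)² + (y − 4.7)² = 93.18²; (x − 56.4)² + (y + 29.8)² = 70.13²; (x + 34.4)² + (y − 52.7)² = 86.13².
Subtracting pairs of circle equations eliminates x²+y² and gives linear equations (the radical axes):
183.6 x − 69.0 y = 6558.05
2.0 x + 96.0 y = 3949.54
Solving the 2×2 system: x ≈ 50.8, y ≈ 40.1 km.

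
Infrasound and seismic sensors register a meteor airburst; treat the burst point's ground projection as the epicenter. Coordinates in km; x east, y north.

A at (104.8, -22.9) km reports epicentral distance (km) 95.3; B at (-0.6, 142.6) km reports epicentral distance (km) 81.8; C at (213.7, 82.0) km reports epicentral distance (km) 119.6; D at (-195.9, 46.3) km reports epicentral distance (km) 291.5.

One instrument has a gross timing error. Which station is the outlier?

Solve using three stations at a time. Using A, C, D (subtract circle equations pairwise → linear system) gives (x, y) ≈ (94.5, 71.9).
Distances from that point to each station vs reported:
  A: calculated 95.3 vs reported 95.3 → residual 0.0 km
  B: calculated 118.5 vs reported 81.8 → residual 36.7 km
  C: calculated 119.6 vs reported 119.6 → residual 0.0 km
  D: calculated 291.5 vs reported 291.5 → residual 0.0 km
A, C, D are mutually consistent (residuals ≈ 0); B is off by 36.7 km.

B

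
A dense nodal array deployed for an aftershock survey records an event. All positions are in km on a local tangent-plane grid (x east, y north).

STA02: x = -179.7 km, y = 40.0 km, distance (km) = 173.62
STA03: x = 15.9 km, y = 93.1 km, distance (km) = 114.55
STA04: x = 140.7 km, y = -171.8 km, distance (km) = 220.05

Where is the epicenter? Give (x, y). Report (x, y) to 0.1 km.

x ≈ -15.7 km, y ≈ -17.0 km

Circle about each station: (x + 179.7)² + (y − 40.0)² = 173.62²; (x − 15.9)² + (y − 93.1)² = 114.55²; (x − 140.7)² + (y + 171.8)² = 220.05².
Subtracting pairs of circle equations eliminates x²+y² and gives linear equations (the radical axes):
391.2 x + 106.2 y = -7949.47
640.8 x − 423.6 y = -2858.46
Solving the 2×2 system: x ≈ -15.7, y ≈ -17.0 km.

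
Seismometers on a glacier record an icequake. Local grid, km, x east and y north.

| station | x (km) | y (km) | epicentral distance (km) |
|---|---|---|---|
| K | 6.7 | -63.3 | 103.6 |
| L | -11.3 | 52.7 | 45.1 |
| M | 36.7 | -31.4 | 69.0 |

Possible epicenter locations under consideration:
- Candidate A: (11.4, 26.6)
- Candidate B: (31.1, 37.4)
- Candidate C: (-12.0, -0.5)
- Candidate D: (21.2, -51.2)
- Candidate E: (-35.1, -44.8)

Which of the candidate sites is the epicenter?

For each candidate, compare |candidate − station| to the reported distance:
Candidate A: residuals K 13.6, L 10.5, M 5.7 → max 13.6 km
Candidate B: residuals K 0.0, L 0.0, M 0.0 → max 0.0 km
Candidate C: residuals K 38.1, L 8.1, M 11.3 → max 38.1 km
Candidate D: residuals K 84.7, L 63.8, M 43.9 → max 84.7 km
Candidate E: residuals K 57.9, L 55.3, M 4.0 → max 57.9 km
Only Candidate B has all residuals ≈ 0.

Candidate B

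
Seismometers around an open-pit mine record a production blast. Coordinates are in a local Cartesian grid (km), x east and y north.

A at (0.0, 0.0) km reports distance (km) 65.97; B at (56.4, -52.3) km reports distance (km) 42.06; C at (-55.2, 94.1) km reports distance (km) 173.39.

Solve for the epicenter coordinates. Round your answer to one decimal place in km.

Circle about each station: x² + y² = 65.97²; (x − 56.4)² + (y + 52.3)² = 42.06²; (x + 55.2)² + (y − 94.1)² = 173.39².
Subtracting the A equation from the B and C equations removes the quadratic terms:
112.8 x − 104.6 y = 8499.25
-110.4 x + 188.2 y = -13810.20
Solving the 2×2 system: x ≈ 16.0, y ≈ -64.0 km.

(16.0, -64.0)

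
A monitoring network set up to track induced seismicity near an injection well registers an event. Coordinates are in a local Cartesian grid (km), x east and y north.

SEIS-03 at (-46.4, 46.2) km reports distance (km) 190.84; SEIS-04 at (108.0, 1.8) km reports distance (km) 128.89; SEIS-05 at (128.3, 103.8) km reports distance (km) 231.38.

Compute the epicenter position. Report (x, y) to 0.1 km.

(54.8, -115.6)

Circle about each station: (x + 46.4)² + (y − 46.2)² = 190.84²; (x − 108.0)² + (y − 1.8)² = 128.89²; (x − 128.3)² + (y − 103.8)² = 231.38².
Subtracting pairs of circle equations eliminates x²+y² and gives linear equations (the radical axes):
308.8 x − 88.8 y = 27187.11
349.4 x + 115.2 y = 5831.13
Solving the 2×2 system: x ≈ 54.8, y ≈ -115.6 km.
Check against SEIS-03 (with the unrounded x, y): √((x + 46.4)²+(y − 46.2)²) = 190.84 ≈ 190.84 km. ✓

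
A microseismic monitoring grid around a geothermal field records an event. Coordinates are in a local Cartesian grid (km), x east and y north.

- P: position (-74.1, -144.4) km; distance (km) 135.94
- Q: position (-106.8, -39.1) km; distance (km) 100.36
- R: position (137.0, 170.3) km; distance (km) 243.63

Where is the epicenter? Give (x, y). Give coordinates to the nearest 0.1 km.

Circle about each station: (x + 74.1)² + (y + 144.4)² = 135.94²; (x + 106.8)² + (y + 39.1)² = 100.36²; (x − 137.0)² + (y − 170.3)² = 243.63².
Subtracting pairs of circle equations eliminates x²+y² and gives linear equations (the radical axes):
-65.4 x + 210.6 y = -4999.57
422.2 x + 629.4 y = -19446.97
Solving the 2×2 system: x ≈ -7.3, y ≈ -26.0 km.

x ≈ -7.3 km, y ≈ -26.0 km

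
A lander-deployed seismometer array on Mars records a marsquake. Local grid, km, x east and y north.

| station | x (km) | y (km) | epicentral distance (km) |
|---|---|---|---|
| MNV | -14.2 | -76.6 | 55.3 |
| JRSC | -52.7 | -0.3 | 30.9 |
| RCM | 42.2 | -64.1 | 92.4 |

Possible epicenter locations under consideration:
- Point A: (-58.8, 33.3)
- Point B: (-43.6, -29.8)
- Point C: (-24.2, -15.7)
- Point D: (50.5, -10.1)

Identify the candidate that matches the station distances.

For each candidate, compare |candidate − station| to the reported distance:
Point A: residuals MNV 63.3, JRSC 3.2, RCM 47.9 → max 63.3 km
Point B: residuals MNV 0.0, JRSC 0.0, RCM 0.0 → max 0.0 km
Point C: residuals MNV 6.4, JRSC 1.5, RCM 10.2 → max 10.2 km
Point D: residuals MNV 37.5, JRSC 72.8, RCM 37.8 → max 72.8 km
Only Point B has all residuals ≈ 0.

Point B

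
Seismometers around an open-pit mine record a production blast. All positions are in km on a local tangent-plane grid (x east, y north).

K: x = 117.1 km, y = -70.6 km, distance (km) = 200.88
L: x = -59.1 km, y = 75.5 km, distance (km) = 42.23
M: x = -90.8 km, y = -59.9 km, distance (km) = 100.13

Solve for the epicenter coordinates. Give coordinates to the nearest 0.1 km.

Circle about each station: (x − 117.1)² + (y + 70.6)² = 200.88²; (x + 59.1)² + (y − 75.5)² = 42.23²; (x + 90.8)² + (y + 59.9)² = 100.13².
Subtracting the K equation from the L and M equations removes the quadratic terms:
-352.4 x + 292.2 y = 29065.69
-415.8 x + 21.4 y = 23462.64
Solving the 2×2 system: x ≈ -54.7, y ≈ 33.5 km.

x ≈ -54.7 km, y ≈ 33.5 km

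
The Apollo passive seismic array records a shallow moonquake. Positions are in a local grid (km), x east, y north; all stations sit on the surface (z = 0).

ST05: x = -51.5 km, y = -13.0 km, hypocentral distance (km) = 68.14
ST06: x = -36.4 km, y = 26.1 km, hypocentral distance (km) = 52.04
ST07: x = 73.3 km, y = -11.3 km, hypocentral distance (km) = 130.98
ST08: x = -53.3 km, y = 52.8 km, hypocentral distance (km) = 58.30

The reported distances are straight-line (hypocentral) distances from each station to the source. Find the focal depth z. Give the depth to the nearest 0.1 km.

Each station gives a sphere (x−x_i)² + (y−y_i)² + z² = d_i² (stations at z=0).
Subtracting the ST05 sphere from ST06 and ST07: z² cancels, leaving linear equations in x and y:
30.2 x + 78.2 y = 1119.82
249.6 x + 3.4 y = -9833.37
Solving: x ≈ -39.801, y ≈ 29.691 km (keep extra digits for the depth step; rounded: -39.8, 29.7).
Then from the ST05 sphere: z² = 68.14² − (x + 51.5)² − (y + 13.0)² with x = -39.801, y = 29.691, so z ≈ 51.804 ≈ 51.8 km.

depth ≈ 51.8 km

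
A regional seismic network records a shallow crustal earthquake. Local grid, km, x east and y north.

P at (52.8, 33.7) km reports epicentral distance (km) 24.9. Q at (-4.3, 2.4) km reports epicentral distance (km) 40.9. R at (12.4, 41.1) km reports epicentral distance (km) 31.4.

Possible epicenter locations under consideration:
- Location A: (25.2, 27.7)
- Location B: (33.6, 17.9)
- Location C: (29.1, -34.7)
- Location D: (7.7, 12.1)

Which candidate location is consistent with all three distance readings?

Location B

For each candidate, compare |candidate − station| to the reported distance:
Location A: residuals P 3.3, Q 2.0, R 12.9 → max 12.9 km
Location B: residuals P 0.0, Q 0.0, R 0.0 → max 0.0 km
Location C: residuals P 47.5, Q 9.0, R 46.2 → max 47.5 km
Location D: residuals P 25.1, Q 25.5, R 2.0 → max 25.5 km
Only Location B has all residuals ≈ 0.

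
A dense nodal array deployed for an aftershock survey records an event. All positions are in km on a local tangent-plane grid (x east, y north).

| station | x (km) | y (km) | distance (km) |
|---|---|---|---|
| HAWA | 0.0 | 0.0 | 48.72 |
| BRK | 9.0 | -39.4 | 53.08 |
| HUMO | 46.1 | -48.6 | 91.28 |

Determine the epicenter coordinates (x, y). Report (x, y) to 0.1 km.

(-42.0, -24.7)

Circle about each station: x² + y² = 48.72²; (x − 9.0)² + (y + 39.4)² = 53.08²; (x − 46.1)² + (y + 48.6)² = 91.28².
Subtracting the HAWA equation from the BRK and HUMO equations removes the quadratic terms:
18.0 x − 78.8 y = 1189.51
92.2 x − 97.2 y = -1471.23
Solving the 2×2 system: x ≈ -42.0, y ≈ -24.7 km.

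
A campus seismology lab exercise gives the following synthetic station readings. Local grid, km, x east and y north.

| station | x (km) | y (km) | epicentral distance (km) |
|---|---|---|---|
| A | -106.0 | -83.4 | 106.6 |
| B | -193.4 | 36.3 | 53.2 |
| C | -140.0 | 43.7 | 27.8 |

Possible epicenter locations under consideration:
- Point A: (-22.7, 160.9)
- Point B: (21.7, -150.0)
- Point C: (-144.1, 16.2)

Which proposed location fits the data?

For each candidate, compare |candidate − station| to the reported distance:
Point A: residuals A 151.5, B 158.1, C 138.0 → max 158.1 km
Point B: residuals A 37.4, B 231.4, C 224.5 → max 231.4 km
Point C: residuals A 0.0, B 0.0, C 0.0 → max 0.0 km
Only Point C has all residuals ≈ 0.

Point C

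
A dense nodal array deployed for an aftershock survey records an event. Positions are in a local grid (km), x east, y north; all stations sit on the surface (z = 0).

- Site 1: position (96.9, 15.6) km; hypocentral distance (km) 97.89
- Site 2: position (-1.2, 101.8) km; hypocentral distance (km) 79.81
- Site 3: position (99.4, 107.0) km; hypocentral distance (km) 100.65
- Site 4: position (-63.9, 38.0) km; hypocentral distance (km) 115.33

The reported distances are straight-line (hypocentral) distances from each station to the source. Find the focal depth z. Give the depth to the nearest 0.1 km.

59.0 km

Each station gives a sphere (x−x_i)² + (y−y_i)² + z² = d_i² (stations at z=0).
Subtracting the Site 1 sphere from Site 2 and Site 3: z² cancels, leaving linear equations in x and y:
-196.2 x + 172.4 y = 3944.53
5.0 x + 182.8 y = 11148.42
Solving: x ≈ 32.698, y ≈ 60.093 km (keep extra digits for the depth step; rounded: 32.7, 60.1).
Then from the Site 1 sphere: z² = 97.89² − (x − 96.9)² − (y − 15.6)² with x = 32.698, y = 60.093, so z ≈ 58.999 ≈ 59.0 km.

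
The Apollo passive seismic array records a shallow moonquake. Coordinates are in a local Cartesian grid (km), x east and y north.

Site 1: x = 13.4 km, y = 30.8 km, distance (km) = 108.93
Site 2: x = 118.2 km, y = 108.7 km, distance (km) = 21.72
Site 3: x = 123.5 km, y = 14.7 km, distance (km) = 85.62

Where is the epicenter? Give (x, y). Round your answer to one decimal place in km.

99.9 km east, 97.0 km north

Circle about each station: (x − 13.4)² + (y − 30.8)² = 108.93²; (x − 118.2)² + (y − 108.7)² = 21.72²; (x − 123.5)² + (y − 14.7)² = 85.62².
Subtracting pairs of circle equations eliminates x²+y² and gives linear equations (the radical axes):
209.6 x + 155.8 y = 36052.72
220.2 x − 32.2 y = 18875.10
Solving the 2×2 system: x ≈ 99.9, y ≈ 97.0 km.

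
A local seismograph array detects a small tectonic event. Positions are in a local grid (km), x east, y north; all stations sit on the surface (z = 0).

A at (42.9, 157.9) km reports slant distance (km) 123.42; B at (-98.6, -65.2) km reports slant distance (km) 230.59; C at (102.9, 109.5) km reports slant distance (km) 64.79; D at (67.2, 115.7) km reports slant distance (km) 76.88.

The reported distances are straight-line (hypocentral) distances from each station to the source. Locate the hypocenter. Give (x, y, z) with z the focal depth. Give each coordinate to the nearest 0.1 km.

Each station gives a sphere (x−x_i)² + (y−y_i)² + z² = d_i² (stations at z=0).
Subtracting the A sphere from B and C: z² cancels, leaving linear equations in x and y:
-283.0 x − 446.2 y = -50739.07
120.0 x − 96.8 y = 6840.59
Solving: x ≈ 98.394, y ≈ 51.308 km (keep extra digits for the depth step; rounded: 98.4, 51.3).
Then from the A sphere: z² = 123.42² − (x − 42.9)² − (y − 157.9)² with x = 98.394, y = 51.308, so z ≈ 28.126 ≈ 28.1 km.

x ≈ 98.4 km, y ≈ 51.3 km, depth ≈ 28.1 km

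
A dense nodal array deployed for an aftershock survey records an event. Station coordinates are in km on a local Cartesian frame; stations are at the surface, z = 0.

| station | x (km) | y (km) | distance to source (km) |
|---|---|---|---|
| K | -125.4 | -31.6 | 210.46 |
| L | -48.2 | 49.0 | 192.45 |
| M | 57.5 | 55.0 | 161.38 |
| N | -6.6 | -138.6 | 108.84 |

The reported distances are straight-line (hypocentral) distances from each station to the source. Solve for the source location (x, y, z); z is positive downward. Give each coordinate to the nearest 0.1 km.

(64.8, -91.5, 67.3)

Each station gives a sphere (x−x_i)² + (y−y_i)² + z² = d_i² (stations at z=0).
Subtracting the K sphere from L and M: z² cancels, leaving linear equations in x and y:
154.4 x + 161.2 y = -4743.07
365.8 x + 173.2 y = 7857.44
Solving: x ≈ 64.798, y ≈ -91.488 km (keep extra digits for the depth step; rounded: 64.8, -91.5).
Then from the K sphere: z² = 210.46² − (x + 125.4)² − (y + 31.6)² with x = 64.798, y = -91.488, so z ≈ 67.317 ≈ 67.3 km.
Check against N (with the unrounded solution): distance 108.85 ≈ 108.84 km. ✓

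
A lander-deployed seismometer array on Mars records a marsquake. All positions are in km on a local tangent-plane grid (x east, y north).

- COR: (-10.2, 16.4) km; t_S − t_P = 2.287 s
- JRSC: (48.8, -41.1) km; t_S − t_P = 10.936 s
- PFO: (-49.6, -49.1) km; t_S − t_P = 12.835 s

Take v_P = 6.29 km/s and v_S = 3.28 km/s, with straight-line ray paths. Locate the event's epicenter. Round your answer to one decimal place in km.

5.1 km east, 19.8 km north

Distance from S−P lag: d = Δt · v_P v_S / (v_P − v_S) = Δt · (6.29·3.28)/(6.29−3.28) ≈ 6.8542·Δt.
So d_COR = 15.68, d_JRSC = 74.96, d_PFO = 87.97 km.
Circle about each station: (x + 10.2)² + (y − 16.4)² = 15.68²; (x − 48.8)² + (y + 41.1)² = 74.96²; (x + 49.6)² + (y + 49.1)² = 87.97².
Subtracting pairs of circle equations eliminates x²+y² and gives linear equations (the radical axes):
118.0 x − 115.0 y = -1675.49
-78.8 x − 131.0 y = -2994.89
Solving the 2×2 system: x ≈ 5.1, y ≈ 19.8 km.
Check against COR (with the unrounded x, y): √((x + 10.2)²+(y − 16.4)²) = 15.67 ≈ 15.68 km. ✓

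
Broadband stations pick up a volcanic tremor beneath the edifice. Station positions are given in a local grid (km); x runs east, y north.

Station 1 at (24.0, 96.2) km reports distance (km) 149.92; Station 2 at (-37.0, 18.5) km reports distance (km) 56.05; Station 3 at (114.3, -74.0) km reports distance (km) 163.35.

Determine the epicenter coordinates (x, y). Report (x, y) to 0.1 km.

Circle about each station: (x − 24.0)² + (y − 96.2)² = 149.92²; (x + 37.0)² + (y − 18.5)² = 56.05²; (x − 114.3)² + (y + 74.0)² = 163.35².
Subtracting the Station 1 equation from the Station 2 and Station 3 equations removes the quadratic terms:
-122.0 x − 155.4 y = 11215.21
180.6 x − 340.4 y = 4502.83
Solving the 2×2 system: x ≈ -44.8, y ≈ -37.0 km.

(-44.8, -37.0)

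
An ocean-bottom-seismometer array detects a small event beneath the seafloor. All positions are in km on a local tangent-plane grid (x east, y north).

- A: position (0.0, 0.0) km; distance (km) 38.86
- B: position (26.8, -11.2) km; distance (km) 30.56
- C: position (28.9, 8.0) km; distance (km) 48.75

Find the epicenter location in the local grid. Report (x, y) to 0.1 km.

Circle about each station: x² + y² = 38.86²; (x − 26.8)² + (y + 11.2)² = 30.56²; (x − 28.9)² + (y − 8.0)² = 48.75².
Subtracting the A equation from the B and C equations removes the quadratic terms:
53.6 x − 22.4 y = 1419.87
57.8 x + 16.0 y = 32.75
Solving the 2×2 system: x ≈ 10.9, y ≈ -37.3 km.

10.9 km east, -37.3 km north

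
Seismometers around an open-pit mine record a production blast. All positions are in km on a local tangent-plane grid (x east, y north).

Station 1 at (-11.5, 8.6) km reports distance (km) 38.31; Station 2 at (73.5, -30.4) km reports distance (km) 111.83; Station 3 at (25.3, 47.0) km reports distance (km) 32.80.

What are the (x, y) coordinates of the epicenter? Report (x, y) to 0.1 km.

x ≈ -7.5 km, y ≈ 46.7 km

Circle about each station: (x + 11.5)² + (y − 8.6)² = 38.31²; (x − 73.5)² + (y + 30.4)² = 111.83²; (x − 25.3)² + (y − 47.0)² = 32.80².
Subtracting the Station 1 equation from the Station 2 and Station 3 equations removes the quadratic terms:
170.0 x − 78.0 y = -4918.09
73.6 x + 76.8 y = 3034.70
Solving the 2×2 system: x ≈ -7.5, y ≈ 46.7 km.
Check against Station 1 (with the unrounded x, y): √((x + 11.5)²+(y − 8.6)²) = 38.31 ≈ 38.31 km. ✓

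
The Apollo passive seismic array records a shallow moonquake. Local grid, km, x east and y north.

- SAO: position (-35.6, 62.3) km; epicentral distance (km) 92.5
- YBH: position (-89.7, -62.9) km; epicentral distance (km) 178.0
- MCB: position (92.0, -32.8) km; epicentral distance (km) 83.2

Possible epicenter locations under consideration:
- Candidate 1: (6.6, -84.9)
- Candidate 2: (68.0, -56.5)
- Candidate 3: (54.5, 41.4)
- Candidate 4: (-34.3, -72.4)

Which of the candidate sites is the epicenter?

Candidate 3

For each candidate, compare |candidate − station| to the reported distance:
Candidate 1: residuals SAO 60.6, YBH 79.2, MCB 16.8 → max 79.2 km
Candidate 2: residuals SAO 65.1, YBH 20.2, MCB 49.5 → max 65.1 km
Candidate 3: residuals SAO 0.0, YBH 0.0, MCB 0.1 → max 0.1 km
Candidate 4: residuals SAO 42.2, YBH 121.8, MCB 49.2 → max 121.8 km
Only Candidate 3 has all residuals ≈ 0.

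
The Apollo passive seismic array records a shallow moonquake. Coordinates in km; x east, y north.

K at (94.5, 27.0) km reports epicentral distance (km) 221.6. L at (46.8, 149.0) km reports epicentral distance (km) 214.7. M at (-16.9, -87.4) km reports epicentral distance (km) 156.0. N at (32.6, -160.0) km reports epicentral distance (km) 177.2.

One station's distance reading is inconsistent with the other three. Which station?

N

Solve using three stations at a time. Using K, L, M (subtract circle equations pairwise → linear system) gives (x, y) ≈ (-127.1, 23.0).
Distances from that point to each station vs reported:
  K: calculated 221.6 vs reported 221.6 → residual 0.0 km
  L: calculated 214.7 vs reported 214.7 → residual 0.0 km
  M: calculated 156.0 vs reported 156.0 → residual 0.0 km
  N: calculated 242.9 vs reported 177.2 → residual 65.7 km
K, L, M are mutually consistent (residuals ≈ 0); N is off by 65.7 km.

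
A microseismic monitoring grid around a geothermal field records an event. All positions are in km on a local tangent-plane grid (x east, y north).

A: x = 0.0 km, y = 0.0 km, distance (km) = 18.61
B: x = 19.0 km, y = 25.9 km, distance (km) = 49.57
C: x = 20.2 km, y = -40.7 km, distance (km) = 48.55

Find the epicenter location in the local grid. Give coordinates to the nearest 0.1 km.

x ≈ -16.4 km, y ≈ -8.8 km

Circle about each station: x² + y² = 18.61²; (x − 19.0)² + (y − 25.9)² = 49.57²; (x − 20.2)² + (y + 40.7)² = 48.55².
Subtracting the A equation from the B and C equations removes the quadratic terms:
38.0 x + 51.8 y = -1079.04
40.4 x − 81.4 y = 53.76
Solving the 2×2 system: x ≈ -16.4, y ≈ -8.8 km.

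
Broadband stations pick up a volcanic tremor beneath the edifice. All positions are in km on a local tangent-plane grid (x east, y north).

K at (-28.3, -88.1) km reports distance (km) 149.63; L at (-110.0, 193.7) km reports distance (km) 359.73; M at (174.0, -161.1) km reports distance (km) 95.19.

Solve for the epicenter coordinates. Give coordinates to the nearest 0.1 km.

Circle about each station: (x + 28.3)² + (y + 88.1)² = 149.63²; (x + 110.0)² + (y − 193.7)² = 359.73²; (x − 174.0)² + (y + 161.1)² = 95.19².
Subtracting the K equation from the L and M equations removes the quadratic terms:
-163.4 x + 563.6 y = -65959.35
404.6 x − 146.0 y = 60994.71
Solving the 2×2 system: x ≈ 121.2, y ≈ -81.9 km.

121.2 km east, -81.9 km north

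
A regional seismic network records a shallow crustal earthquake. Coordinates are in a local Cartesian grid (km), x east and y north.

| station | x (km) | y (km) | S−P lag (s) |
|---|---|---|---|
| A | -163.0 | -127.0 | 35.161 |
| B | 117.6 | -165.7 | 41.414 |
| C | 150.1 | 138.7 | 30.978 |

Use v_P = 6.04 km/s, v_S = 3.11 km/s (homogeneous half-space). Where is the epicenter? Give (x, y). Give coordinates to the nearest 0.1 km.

x ≈ -30.0 km, y ≈ 55.0 km

Distance from S−P lag: d = Δt · v_P v_S / (v_P − v_S) = Δt · (6.04·3.11)/(6.04−3.11) ≈ 6.4111·Δt.
So d_A = 225.42, d_B = 265.51, d_C = 198.60 km.
Circle about each station: (x + 163.0)² + (y + 127.0)² = 225.42²; (x − 117.6)² + (y + 165.7)² = 265.51²; (x − 150.1)² + (y − 138.7)² = 198.60².
Subtracting pairs of circle equations eliminates x²+y² and gives linear equations (the radical axes):
561.2 x − 77.4 y = -21093.13
626.2 x + 531.4 y = 10441.92
Solving the 2×2 system: x ≈ -30.0, y ≈ 55.0 km.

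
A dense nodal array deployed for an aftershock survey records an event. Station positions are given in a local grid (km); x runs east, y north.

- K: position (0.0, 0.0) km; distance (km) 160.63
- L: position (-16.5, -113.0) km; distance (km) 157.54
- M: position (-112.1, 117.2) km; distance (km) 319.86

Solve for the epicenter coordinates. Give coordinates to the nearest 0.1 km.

138.0 km east, -82.2 km north

Circle about each station: x² + y² = 160.63²; (x + 16.5)² + (y + 113.0)² = 157.54²; (x + 112.1)² + (y − 117.2)² = 319.86².
Subtracting the K equation from the L and M equations removes the quadratic terms:
-33.0 x − 226.0 y = 14024.40
-224.2 x + 234.4 y = -50206.17
Solving the 2×2 system: x ≈ 138.0, y ≈ -82.2 km.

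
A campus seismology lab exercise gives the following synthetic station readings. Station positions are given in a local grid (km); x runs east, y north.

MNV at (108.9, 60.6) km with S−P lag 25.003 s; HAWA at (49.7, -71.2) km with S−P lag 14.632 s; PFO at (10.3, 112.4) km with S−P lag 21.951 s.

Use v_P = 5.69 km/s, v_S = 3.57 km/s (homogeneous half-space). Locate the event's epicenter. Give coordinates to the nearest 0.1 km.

Distance from S−P lag: d = Δt · v_P v_S / (v_P − v_S) = Δt · (5.69·3.57)/(5.69−3.57) ≈ 9.5817·Δt.
So d_MNV = 239.57, d_HAWA = 140.20, d_PFO = 210.33 km.
Circle about each station: (x − 108.9)² + (y − 60.6)² = 239.57²; (x − 49.7)² + (y + 71.2)² = 140.20²; (x − 10.3)² + (y − 112.4)² = 210.33².
Subtracting pairs of circle equations eliminates x²+y² and gives linear equations (the radical axes):
-118.4 x − 263.6 y = 29745.70
-197.2 x + 103.6 y = 10363.36
Solving the 2×2 system: x ≈ -90.5, y ≈ -72.2 km.
Check against MNV (with the unrounded x, y): √((x − 108.9)²+(y − 60.6)²) = 239.56 ≈ 239.57 km. ✓

-90.5 km east, -72.2 km north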